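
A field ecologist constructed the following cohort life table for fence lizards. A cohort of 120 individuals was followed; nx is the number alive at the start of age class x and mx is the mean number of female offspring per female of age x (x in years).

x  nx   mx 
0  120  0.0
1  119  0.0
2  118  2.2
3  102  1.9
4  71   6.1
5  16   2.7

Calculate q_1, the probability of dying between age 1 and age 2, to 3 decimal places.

lx = nx/n0 = nx/120: 1, 0.99167…, 0.98333…, 0.85, 0.59167…, 0.13333…
q_1 = (l_1 − l_2) / l_1 = (0.991667… − 0.983333…) / 0.991667…
     = 0.008333… / 0.991667… = 0.008403… → 0.008

0.008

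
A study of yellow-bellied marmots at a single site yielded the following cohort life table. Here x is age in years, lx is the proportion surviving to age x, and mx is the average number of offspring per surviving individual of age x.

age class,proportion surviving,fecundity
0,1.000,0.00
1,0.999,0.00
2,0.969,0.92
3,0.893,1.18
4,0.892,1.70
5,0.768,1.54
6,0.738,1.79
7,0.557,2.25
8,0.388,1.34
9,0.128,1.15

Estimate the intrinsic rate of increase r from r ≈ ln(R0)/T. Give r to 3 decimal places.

0.416

R0 = Σ lx·mx = 0 + 0 + 0.89148 + 1.05374 + 1.5164 + 1.18272 + 1.32102 + 1.25325 + 0.51992 + 0.1472 = 7.88573
Σ x·lx·mx = 39.10641; T = 39.10641/7.88573 = 4.95914…
r ≈ ln(R0)/T = ln(7.88573)/4.95914… = 0.41641… → 0.416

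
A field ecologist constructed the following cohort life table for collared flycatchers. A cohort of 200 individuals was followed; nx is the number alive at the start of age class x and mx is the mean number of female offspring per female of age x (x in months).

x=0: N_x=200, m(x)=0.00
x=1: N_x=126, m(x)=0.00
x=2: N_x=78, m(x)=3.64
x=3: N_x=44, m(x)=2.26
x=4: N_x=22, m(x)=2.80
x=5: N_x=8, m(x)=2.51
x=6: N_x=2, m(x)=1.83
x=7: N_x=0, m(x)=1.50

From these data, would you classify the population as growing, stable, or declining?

growing

lx = nx/n0 = nx/200: 1, 0.63, 0.39, 0.22, 0.11, 0.04, 0.01, 0
R0 = Σ lx·mx = 0 + 0 + 1.4196 + 0.4972 + 0.308 + 0.1004 + 0.0183 + 0 = 2.3435
R0 > 1, so the population is growing.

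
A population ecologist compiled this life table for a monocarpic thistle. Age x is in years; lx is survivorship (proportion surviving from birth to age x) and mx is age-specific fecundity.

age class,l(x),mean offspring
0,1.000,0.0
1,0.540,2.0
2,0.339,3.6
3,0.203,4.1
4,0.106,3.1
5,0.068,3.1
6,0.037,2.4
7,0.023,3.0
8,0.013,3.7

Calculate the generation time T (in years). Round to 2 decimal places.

lx·mx: 0, 1.08, 1.2204, 0.8323, 0.3286, 0.2108, 0.0888, 0.069, 0.0481 → R0 = 3.878
x·lx·mx: 0, 1.08, 2.4408, 2.4969, 1.3144, 1.054, 0.5328, 0.483, 0.3848 → Σ = 9.7867
T = 9.7867 / 3.878 = 2.523646… → 2.52

2.52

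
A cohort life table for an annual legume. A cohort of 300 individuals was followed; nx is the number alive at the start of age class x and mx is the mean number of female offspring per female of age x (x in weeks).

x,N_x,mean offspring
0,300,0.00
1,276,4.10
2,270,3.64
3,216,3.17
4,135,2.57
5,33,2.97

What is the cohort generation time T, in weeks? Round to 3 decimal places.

2.167

lx = nx/n0 = nx/300: 1, 0.92, 0.9, 0.72, 0.45, 0.11
lx·mx: 0, 3.772, 3.276, 2.2824, 1.1565, 0.3267 → R0 = 10.8136
x·lx·mx: 0, 3.772, 6.552, 6.8472, 4.626, 1.6335 → Σ = 23.4307
T = 23.4307 / 10.8136 = 2.166781… → 2.167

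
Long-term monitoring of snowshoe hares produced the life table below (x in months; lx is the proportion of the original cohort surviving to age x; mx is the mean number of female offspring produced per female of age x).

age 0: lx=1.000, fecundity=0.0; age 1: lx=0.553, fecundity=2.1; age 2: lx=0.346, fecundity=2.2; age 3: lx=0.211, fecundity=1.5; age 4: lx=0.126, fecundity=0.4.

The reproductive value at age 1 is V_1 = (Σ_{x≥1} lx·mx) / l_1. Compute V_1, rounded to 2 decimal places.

lx·mx for x ≥ 1: 1.1613, 0.7612, 0.3165, 0.0504 → sum = 2.2894
V_1 = 2.2894 / l_1 = 2.2894 / 0.553 = 4.139964… → 4.14

4.14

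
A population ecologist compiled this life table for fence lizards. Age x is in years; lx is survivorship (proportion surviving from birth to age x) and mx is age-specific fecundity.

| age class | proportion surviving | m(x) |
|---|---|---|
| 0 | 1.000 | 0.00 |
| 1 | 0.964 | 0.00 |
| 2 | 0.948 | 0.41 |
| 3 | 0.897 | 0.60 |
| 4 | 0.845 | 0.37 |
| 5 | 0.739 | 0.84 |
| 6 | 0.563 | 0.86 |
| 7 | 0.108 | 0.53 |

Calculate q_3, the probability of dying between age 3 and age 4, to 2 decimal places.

0.06

q_3 = (l_3 − l_4) / l_3 = (0.897 − 0.845) / 0.897
     = 0.052 / 0.897 = 0.057971… → 0.06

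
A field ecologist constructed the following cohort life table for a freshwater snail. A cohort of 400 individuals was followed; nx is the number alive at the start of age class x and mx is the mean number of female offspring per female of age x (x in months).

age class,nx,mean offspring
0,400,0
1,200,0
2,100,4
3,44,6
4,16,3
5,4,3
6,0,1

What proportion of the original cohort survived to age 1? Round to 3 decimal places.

l_1 = n_1/n_0 = 200/400 = 0.5 → 0.500

0.500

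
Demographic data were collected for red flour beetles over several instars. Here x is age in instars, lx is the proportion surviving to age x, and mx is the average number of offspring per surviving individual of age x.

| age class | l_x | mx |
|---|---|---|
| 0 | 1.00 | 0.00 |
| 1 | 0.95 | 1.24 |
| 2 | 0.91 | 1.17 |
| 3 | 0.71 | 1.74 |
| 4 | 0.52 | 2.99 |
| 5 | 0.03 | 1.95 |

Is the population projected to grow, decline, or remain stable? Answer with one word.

growing

R0 = Σ lx·mx = 0 + 1.178 + 1.0647 + 1.2354 + 1.5548 + 0.0585 = 5.0914
R0 > 1, so the population is growing.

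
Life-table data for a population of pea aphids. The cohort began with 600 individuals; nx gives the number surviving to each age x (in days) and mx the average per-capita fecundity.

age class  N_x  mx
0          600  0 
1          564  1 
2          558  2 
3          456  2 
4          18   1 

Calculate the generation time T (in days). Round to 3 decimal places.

2.147

lx = nx/n0 = nx/600: 1, 0.94, 0.93, 0.76, 0.03
lx·mx: 0, 0.94, 1.86, 1.52, 0.03 → R0 = 4.35
x·lx·mx: 0, 0.94, 3.72, 4.56, 0.12 → Σ = 9.34
T = 9.34 / 4.35 = 2.147126… → 2.147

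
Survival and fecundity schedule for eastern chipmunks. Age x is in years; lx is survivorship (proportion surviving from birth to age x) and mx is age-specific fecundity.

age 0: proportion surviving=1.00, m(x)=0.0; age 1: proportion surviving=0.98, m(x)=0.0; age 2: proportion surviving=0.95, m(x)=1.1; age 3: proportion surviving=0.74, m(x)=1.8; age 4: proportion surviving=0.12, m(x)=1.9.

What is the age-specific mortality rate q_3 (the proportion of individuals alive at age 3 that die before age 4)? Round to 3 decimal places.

0.838

q_3 = (l_3 − l_4) / l_3 = (0.74 − 0.12) / 0.74
     = 0.62 / 0.74 = 0.837838… → 0.838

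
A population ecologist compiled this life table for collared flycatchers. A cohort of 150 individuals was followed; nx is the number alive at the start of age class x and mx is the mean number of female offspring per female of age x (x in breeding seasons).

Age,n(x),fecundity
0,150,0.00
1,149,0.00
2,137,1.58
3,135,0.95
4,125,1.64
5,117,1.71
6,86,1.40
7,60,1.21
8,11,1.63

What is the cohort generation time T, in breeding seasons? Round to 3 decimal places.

lx = nx/n0 = nx/150: 1, 0.99333…, 0.91333…, 0.9, 0.83333…, 0.78, 0.57333…, 0.4, 0.07333…
lx·mx: 0, 0, 1.443067…, 0.855, 1.366667…, 1.3338, 0.802667…, 0.484, 0.119533… → R0 = 6.404733…
x·lx·mx: 0, 0, 2.886133…, 2.565, 5.466667…, 6.669, 4.816…, 3.388, 0.956267… → Σ = 26.747067…
T = 26.747067… / 6.404733… = 4.176141… → 4.176

4.176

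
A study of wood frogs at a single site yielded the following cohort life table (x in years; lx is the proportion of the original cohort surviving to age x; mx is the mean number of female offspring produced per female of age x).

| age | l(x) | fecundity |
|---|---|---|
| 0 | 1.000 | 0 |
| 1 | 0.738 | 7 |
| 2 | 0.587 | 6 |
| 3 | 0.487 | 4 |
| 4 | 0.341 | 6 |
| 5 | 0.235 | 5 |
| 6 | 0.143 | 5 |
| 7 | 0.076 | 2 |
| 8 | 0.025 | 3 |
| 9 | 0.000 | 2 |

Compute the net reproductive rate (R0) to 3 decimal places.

14.799

lx·mx by age: 0, 5.166, 3.522, 1.948, 2.046, 1.175, 0.715, 0.152, 0.075, 0
R0 = Σ lx·mx = 14.799 → 14.799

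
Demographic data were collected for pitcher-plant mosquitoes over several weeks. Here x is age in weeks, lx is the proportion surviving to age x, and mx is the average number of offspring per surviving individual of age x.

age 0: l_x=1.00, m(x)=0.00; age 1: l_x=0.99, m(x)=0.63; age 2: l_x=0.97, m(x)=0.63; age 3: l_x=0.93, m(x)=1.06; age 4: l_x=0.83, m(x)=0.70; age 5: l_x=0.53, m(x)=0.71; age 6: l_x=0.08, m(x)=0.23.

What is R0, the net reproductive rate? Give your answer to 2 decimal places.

3.20

lx·mx by age: 0, 0.6237, 0.6111, 0.9858, 0.581, 0.3763, 0.0184
R0 = Σ lx·mx = 3.1963 → 3.20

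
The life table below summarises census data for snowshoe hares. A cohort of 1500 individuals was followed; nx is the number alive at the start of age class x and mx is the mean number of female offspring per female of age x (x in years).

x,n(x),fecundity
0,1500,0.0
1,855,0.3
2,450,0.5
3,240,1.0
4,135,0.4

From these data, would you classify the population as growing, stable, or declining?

lx = nx/n0 = nx/1500: 1, 0.57, 0.3, 0.16, 0.09
R0 = Σ lx·mx = 0 + 0.171 + 0.15 + 0.16 + 0.036 = 0.517
R0 < 1, so the population is declining.

declining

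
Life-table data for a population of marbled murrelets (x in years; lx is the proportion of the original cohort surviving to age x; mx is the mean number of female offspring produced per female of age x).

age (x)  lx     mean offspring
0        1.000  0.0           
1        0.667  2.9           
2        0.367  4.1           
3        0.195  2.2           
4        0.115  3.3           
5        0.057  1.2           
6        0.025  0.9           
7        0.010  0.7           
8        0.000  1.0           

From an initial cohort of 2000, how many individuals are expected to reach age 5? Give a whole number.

114

Expected survivors = N0 · l_5 = 2000 × 0.057 = 114 → 114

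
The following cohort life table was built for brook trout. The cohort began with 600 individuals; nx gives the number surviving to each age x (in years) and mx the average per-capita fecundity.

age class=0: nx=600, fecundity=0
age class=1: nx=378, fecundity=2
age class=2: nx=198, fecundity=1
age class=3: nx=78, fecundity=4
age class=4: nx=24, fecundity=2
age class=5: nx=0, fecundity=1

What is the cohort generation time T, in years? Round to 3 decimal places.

1.735

lx = nx/n0 = nx/600: 1, 0.63, 0.33, 0.13, 0.04, 0
lx·mx: 0, 1.26, 0.33, 0.52, 0.08, 0 → R0 = 2.19
x·lx·mx: 0, 1.26, 0.66, 1.56, 0.32, 0 → Σ = 3.8
T = 3.8 / 2.19 = 1.73516… → 1.735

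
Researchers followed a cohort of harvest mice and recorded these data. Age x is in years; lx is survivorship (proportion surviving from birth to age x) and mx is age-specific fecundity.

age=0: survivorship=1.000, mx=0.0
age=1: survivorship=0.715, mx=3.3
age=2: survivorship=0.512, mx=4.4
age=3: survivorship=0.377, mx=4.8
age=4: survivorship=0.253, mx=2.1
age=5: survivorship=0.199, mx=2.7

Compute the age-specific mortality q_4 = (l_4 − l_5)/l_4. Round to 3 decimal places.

0.213

q_4 = (l_4 − l_5) / l_4 = (0.253 − 0.199) / 0.253
     = 0.054 / 0.253 = 0.213439… → 0.213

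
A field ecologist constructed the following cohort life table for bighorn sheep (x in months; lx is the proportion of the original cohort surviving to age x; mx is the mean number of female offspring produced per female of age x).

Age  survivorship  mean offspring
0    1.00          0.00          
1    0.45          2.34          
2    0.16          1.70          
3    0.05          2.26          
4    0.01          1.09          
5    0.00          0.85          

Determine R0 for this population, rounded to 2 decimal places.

1.45

lx·mx by age: 0, 1.053, 0.272, 0.113, 0.0109, 0
R0 = Σ lx·mx = 1.4489 → 1.45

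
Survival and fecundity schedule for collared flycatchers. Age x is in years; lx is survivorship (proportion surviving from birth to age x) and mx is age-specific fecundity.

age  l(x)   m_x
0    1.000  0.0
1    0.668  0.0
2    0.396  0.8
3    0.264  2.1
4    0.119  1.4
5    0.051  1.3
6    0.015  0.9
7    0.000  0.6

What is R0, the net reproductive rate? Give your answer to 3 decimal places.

1.118

lx·mx by age: 0, 0, 0.3168, 0.5544, 0.1666, 0.0663, 0.0135, 0
R0 = Σ lx·mx = 1.1176 → 1.118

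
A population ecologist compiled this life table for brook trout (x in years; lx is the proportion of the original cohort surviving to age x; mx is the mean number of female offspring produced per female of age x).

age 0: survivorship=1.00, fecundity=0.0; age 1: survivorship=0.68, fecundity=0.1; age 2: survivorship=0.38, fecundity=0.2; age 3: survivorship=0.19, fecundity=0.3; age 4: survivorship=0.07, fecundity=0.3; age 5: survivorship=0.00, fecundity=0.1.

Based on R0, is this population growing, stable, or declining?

R0 = Σ lx·mx = 0 + 0.068 + 0.076 + 0.057 + 0.021 + 0 = 0.222
R0 < 1, so the population is declining.

declining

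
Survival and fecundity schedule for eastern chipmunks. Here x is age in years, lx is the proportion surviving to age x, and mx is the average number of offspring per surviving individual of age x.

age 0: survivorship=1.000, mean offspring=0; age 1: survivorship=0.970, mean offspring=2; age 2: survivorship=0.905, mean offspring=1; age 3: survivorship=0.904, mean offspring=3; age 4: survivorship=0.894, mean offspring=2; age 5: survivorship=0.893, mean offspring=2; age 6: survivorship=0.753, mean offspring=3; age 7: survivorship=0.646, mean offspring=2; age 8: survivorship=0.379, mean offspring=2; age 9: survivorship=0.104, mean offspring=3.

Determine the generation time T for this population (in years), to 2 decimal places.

lx·mx: 0, 1.94, 0.905, 2.712, 1.788, 1.786, 2.259, 1.292, 0.758, 0.312 → R0 = 13.752
x·lx·mx: 0, 1.94, 1.81, 8.136, 7.152, 8.93, 13.554, 9.044, 6.064, 2.808 → Σ = 59.438
T = 59.438 / 13.752 = 4.322135… → 4.32

4.32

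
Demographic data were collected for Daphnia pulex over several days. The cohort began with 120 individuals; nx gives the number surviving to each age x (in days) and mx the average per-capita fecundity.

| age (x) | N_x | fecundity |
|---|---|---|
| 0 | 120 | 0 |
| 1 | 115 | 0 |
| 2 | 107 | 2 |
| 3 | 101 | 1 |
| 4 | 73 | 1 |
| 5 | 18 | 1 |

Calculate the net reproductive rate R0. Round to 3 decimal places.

lx = nx/n0 = nx/120: 1, 0.95833…, 0.89167…, 0.84167…, 0.60833…, 0.15
lx·mx by age: 0, 0, 1.783333…, 0.841667…, 0.608333…, 0.15
R0 = Σ lx·mx = 3.383333… → 3.383

3.383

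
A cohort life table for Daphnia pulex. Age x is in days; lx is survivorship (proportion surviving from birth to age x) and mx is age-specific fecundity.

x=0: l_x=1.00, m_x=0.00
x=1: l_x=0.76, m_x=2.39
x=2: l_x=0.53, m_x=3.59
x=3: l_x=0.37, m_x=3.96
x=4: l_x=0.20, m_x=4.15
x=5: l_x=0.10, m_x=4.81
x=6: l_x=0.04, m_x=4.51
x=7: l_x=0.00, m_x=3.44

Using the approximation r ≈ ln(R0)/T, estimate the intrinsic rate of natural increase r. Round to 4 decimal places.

R0 = Σ lx·mx = 0 + 1.8164 + 1.9027 + 1.4652 + 0.83 + 0.481 + 0.1804 + 0 = 6.6757
Σ x·lx·mx = 16.8248; T = 16.8248/6.6757 = 2.5203…
r ≈ ln(R0)/T = ln(6.6757)/2.5203… = 0.753272… → 0.7533

0.7533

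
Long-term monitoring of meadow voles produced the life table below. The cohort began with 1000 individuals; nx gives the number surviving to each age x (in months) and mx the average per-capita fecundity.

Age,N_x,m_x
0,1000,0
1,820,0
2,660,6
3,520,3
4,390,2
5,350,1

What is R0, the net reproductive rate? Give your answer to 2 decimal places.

lx = nx/n0 = nx/1000: 1, 0.82, 0.66, 0.52, 0.39, 0.35
lx·mx by age: 0, 0, 3.96, 1.56, 0.78, 0.35
R0 = Σ lx·mx = 6.65 → 6.65

6.65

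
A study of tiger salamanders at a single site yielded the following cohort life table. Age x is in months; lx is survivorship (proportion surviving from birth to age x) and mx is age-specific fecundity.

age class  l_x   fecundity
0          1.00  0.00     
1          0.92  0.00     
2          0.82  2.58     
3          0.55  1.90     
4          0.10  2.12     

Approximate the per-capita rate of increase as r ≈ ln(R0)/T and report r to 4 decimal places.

R0 = Σ lx·mx = 0 + 0 + 2.1156 + 1.045 + 0.212 = 3.3726
Σ x·lx·mx = 8.2142; T = 8.2142/3.3726 = 2.43557…
r ≈ ln(R0)/T = ln(3.3726)/2.43557… = 0.499138… → 0.4991

0.4991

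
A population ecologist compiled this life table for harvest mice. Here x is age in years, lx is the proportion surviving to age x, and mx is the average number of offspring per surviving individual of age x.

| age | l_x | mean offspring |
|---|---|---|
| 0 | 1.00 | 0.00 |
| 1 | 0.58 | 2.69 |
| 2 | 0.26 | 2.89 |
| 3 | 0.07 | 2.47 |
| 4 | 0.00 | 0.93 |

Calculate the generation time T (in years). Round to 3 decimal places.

lx·mx: 0, 1.5602, 0.7514, 0.1729, 0 → R0 = 2.4845
x·lx·mx: 0, 1.5602, 1.5028, 0.5187, 0 → Σ = 3.5817
T = 3.5817 / 2.4845 = 1.441618… → 1.442

1.442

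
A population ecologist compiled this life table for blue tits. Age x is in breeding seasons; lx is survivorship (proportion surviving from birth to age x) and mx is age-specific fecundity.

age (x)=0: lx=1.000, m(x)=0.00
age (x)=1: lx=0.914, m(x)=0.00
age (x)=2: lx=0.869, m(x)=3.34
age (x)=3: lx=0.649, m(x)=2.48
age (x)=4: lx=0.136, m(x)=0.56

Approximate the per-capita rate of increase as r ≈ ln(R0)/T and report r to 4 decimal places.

R0 = Σ lx·mx = 0 + 0 + 2.90246 + 1.60952 + 0.07616 = 4.58814
Σ x·lx·mx = 10.93812; T = 10.93812/4.58814 = 2.384…
r ≈ ln(R0)/T = ln(4.58814)/2.384… = 0.639042… → 0.6390

0.6390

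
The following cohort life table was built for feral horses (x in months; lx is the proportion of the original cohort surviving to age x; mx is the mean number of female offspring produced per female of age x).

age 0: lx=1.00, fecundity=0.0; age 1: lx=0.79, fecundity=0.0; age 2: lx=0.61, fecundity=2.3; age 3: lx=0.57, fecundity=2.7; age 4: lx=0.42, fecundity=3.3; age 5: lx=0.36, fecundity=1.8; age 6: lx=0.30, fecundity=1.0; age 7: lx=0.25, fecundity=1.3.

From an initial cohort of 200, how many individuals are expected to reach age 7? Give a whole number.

50

Expected survivors = N0 · l_7 = 200 × 0.25 = 50 → 50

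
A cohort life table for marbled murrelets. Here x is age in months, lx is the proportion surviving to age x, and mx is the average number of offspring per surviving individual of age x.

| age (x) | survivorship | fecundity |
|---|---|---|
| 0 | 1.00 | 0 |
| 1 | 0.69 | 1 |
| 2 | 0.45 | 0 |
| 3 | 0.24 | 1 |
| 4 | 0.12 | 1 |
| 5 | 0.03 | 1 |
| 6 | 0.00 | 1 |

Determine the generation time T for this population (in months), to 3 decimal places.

1.889

lx·mx: 0, 0.69, 0, 0.24, 0.12, 0.03, 0 → R0 = 1.08
x·lx·mx: 0, 0.69, 0, 0.72, 0.48, 0.15, 0 → Σ = 2.04
T = 2.04 / 1.08 = 1.888889… → 1.889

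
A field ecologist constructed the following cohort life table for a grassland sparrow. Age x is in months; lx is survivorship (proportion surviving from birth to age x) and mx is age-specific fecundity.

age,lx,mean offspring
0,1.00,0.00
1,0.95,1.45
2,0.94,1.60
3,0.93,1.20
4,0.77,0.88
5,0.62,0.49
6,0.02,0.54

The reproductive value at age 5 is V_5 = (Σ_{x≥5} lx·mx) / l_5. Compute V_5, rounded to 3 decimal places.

lx·mx for x ≥ 5: 0.3038, 0.0108 → sum = 0.3146
V_5 = 0.3146 / l_5 = 0.3146 / 0.62 = 0.507419… → 0.507

0.507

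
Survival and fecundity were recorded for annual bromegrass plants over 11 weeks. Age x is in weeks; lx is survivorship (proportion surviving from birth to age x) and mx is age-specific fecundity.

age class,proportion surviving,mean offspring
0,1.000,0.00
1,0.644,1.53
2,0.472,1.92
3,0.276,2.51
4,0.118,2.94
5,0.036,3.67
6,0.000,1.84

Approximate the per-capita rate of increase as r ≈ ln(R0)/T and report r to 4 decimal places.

R0 = Σ lx·mx = 0 + 0.98532 + 0.90624 + 0.69276 + 0.34692 + 0.13212 + 0 = 3.06336
Σ x·lx·mx = 6.92436; T = 6.92436/3.06336 = 2.26038…
r ≈ ln(R0)/T = ln(3.06336)/2.26038… = 0.495276… → 0.4953

0.4953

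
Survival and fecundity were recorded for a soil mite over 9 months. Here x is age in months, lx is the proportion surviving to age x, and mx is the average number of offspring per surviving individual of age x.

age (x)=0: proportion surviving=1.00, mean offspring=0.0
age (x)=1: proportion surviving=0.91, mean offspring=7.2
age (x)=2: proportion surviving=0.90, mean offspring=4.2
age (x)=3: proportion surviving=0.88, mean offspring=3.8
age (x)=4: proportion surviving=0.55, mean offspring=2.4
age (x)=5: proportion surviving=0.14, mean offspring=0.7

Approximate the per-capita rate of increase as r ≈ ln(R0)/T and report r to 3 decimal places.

1.370

R0 = Σ lx·mx = 0 + 6.552 + 3.78 + 3.344 + 1.32 + 0.098 = 15.094
Σ x·lx·mx = 29.914; T = 29.914/15.094 = 1.98185…
r ≈ ln(R0)/T = ln(15.094)/1.98185… = 1.36958… → 1.370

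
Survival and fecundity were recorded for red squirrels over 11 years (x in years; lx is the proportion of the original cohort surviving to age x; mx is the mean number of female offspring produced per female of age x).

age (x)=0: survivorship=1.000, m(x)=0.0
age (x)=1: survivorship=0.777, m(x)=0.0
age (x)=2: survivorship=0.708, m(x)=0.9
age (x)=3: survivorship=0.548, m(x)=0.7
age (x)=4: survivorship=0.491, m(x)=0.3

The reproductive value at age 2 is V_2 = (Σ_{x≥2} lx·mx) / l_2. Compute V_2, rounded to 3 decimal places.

1.650

lx·mx for x ≥ 2: 0.6372, 0.3836, 0.1473 → sum = 1.1681
V_2 = 1.1681 / l_2 = 1.1681 / 0.708 = 1.649859… → 1.650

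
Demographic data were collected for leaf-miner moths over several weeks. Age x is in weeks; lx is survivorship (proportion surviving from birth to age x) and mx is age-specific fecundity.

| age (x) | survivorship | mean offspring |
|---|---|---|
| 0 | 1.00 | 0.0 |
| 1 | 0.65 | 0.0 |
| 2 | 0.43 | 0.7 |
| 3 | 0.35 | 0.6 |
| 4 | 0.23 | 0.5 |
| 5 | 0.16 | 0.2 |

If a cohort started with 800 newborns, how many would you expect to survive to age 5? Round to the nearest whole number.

128

Expected survivors = N0 · l_5 = 800 × 0.16 = 128 → 128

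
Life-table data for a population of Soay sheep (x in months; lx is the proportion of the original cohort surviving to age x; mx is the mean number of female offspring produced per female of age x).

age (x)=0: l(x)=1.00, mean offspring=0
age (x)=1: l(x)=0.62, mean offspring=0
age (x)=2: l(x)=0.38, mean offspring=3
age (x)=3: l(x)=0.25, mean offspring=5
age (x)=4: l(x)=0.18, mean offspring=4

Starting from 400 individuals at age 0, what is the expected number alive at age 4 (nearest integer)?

72

Expected survivors = N0 · l_4 = 400 × 0.18 = 72 → 72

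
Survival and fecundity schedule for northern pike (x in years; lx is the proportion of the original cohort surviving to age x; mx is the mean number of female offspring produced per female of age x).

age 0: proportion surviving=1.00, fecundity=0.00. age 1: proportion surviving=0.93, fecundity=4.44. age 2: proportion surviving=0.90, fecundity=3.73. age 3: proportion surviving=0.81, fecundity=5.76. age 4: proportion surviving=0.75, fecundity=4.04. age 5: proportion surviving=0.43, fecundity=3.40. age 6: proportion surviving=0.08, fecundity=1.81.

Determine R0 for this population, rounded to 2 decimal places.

lx·mx by age: 0, 4.1292, 3.357, 4.6656, 3.03, 1.462, 0.1448
R0 = Σ lx·mx = 16.7886 → 16.79

16.79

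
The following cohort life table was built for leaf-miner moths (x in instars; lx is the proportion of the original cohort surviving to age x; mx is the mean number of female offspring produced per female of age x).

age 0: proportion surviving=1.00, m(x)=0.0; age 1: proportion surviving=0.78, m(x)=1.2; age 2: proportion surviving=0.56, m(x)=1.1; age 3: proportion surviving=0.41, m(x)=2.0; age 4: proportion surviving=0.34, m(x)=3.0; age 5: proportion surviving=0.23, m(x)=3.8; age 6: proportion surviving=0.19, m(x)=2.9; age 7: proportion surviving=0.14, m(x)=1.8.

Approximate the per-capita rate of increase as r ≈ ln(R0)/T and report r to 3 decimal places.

0.453

R0 = Σ lx·mx = 0 + 0.936 + 0.616 + 0.82 + 1.02 + 0.874 + 0.551 + 0.252 = 5.069
Σ x·lx·mx = 18.148; T = 18.148/5.069 = 3.58019…
r ≈ ln(R0)/T = ln(5.069)/3.58019… = 0.45337… → 0.453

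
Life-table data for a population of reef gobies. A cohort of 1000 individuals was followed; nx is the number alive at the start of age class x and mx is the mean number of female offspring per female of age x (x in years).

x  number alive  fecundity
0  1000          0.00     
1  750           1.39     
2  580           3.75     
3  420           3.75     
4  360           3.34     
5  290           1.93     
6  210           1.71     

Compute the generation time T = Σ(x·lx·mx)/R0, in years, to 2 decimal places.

lx = nx/n0 = nx/1000: 1, 0.75, 0.58, 0.42, 0.36, 0.29, 0.21
lx·mx: 0, 1.0425, 2.175, 1.575, 1.2024, 0.5597, 0.3591 → R0 = 6.9137
x·lx·mx: 0, 1.0425, 4.35, 4.725, 4.8096, 2.7985, 2.1546 → Σ = 19.8802
T = 19.8802 / 6.9137 = 2.875479… → 2.88

2.88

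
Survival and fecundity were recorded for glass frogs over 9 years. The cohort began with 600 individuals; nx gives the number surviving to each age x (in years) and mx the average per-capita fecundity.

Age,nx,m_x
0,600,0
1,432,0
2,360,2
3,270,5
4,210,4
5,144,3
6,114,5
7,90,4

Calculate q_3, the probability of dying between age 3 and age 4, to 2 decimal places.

lx = nx/n0 = nx/600: 1, 0.72, 0.6, 0.45, 0.35, 0.24, 0.19, 0.15
q_3 = (l_3 − l_4) / l_3 = (0.45 − 0.35) / 0.45
     = 0.1 / 0.45 = 0.222222… → 0.22

0.22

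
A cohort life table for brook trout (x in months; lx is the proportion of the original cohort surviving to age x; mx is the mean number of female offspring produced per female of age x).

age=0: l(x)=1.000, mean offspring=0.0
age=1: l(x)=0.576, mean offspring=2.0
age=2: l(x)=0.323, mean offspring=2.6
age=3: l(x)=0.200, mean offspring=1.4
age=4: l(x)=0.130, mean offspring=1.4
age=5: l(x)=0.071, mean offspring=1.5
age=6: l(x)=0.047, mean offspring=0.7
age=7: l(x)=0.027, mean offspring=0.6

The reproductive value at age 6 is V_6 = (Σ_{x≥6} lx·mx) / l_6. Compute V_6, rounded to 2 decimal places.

1.04

lx·mx for x ≥ 6: 0.0329, 0.0162 → sum = 0.0491
V_6 = 0.0491 / l_6 = 0.0491 / 0.047 = 1.044681… → 1.04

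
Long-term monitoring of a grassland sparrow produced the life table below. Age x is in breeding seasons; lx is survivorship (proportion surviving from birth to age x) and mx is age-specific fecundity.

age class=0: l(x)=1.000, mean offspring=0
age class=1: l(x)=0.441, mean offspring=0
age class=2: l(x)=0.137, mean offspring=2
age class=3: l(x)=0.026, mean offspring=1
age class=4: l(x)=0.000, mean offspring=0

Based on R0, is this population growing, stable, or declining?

declining

R0 = Σ lx·mx = 0 + 0 + 0.274 + 0.026 + 0 = 0.3
R0 < 1, so the population is declining.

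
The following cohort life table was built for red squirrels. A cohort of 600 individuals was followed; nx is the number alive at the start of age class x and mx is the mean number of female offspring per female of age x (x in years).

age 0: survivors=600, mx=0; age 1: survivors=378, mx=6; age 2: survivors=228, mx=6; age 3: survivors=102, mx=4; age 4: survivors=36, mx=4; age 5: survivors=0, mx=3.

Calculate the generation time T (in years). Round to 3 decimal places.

lx = nx/n0 = nx/600: 1, 0.63, 0.38, 0.17, 0.06, 0
lx·mx: 0, 3.78, 2.28, 0.68, 0.24, 0 → R0 = 6.98
x·lx·mx: 0, 3.78, 4.56, 2.04, 0.96, 0 → Σ = 11.34
T = 11.34 / 6.98 = 1.624642… → 1.625

1.625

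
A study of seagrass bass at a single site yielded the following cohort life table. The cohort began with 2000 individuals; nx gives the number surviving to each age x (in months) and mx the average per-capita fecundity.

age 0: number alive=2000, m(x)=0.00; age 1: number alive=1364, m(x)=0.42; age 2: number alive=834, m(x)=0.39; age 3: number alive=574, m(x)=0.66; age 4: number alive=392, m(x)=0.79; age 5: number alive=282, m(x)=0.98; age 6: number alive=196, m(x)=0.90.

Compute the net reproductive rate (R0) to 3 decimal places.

1.020

lx = nx/n0 = nx/2000: 1, 0.682, 0.417, 0.287, 0.196, 0.141, 0.098
lx·mx by age: 0, 0.28644, 0.16263, 0.18942, 0.15484, 0.13818, 0.0882
R0 = Σ lx·mx = 1.01971 → 1.020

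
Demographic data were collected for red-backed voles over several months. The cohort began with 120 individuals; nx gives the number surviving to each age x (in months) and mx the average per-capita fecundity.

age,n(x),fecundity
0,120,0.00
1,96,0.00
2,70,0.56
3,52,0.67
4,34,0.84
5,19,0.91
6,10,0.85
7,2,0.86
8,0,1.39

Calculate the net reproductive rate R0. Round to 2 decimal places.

lx = nx/n0 = nx/120: 1, 0.8, 0.58333…, 0.43333…, 0.28333…, 0.15833…, 0.08333…, 0.01667…, 0
lx·mx by age: 0, 0, 0.326667…, 0.290333…, 0.238…, 0.144083…, 0.070833…, 0.014333…, 0
R0 = Σ lx·mx = 1.08425… → 1.08

1.08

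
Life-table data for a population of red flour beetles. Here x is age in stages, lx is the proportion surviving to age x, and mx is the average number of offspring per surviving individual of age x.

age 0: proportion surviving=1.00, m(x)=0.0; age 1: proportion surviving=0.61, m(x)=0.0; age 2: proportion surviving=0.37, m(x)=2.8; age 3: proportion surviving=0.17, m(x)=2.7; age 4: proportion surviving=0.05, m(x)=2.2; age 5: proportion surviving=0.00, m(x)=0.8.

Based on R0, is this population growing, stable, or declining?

growing

R0 = Σ lx·mx = 0 + 0 + 1.036 + 0.459 + 0.11 + 0 = 1.605
R0 > 1, so the population is growing.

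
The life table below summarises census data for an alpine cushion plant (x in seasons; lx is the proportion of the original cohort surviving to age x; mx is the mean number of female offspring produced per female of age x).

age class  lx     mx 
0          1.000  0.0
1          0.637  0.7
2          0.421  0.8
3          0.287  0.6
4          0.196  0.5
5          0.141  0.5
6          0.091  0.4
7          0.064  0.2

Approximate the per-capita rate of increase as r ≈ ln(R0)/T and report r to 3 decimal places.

R0 = Σ lx·mx = 0 + 0.4459 + 0.3368 + 0.1722 + 0.098 + 0.0705 + 0.0364 + 0.0128 = 1.1726
Σ x·lx·mx = 2.6886; T = 2.6886/1.1726 = 2.29285…
r ≈ ln(R0)/T = ln(1.1726)/2.29285… = 0.06944… → 0.069

0.069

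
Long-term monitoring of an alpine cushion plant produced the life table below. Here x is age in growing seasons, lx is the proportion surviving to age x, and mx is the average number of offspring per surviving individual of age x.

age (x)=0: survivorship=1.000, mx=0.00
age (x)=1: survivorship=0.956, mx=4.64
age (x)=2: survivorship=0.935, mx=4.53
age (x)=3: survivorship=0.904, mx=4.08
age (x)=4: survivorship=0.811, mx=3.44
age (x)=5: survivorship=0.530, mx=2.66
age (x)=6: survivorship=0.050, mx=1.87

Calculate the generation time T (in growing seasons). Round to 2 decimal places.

lx·mx: 0, 4.43584, 4.23555, 3.68832, 2.78984, 1.4098, 0.0935 → R0 = 16.65285
x·lx·mx: 0, 4.43584, 8.4711, 11.06496, 11.15936, 7.049, 0.561 → Σ = 42.74126
T = 42.74126 / 16.65285 = 2.566603… → 2.57

2.57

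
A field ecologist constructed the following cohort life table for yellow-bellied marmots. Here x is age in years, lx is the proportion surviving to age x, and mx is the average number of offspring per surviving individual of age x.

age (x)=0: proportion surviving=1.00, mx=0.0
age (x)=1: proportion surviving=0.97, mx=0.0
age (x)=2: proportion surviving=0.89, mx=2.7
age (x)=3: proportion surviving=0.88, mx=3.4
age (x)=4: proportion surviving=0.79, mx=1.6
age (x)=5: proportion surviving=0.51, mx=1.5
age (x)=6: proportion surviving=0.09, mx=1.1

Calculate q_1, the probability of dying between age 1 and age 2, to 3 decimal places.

0.082

q_1 = (l_1 − l_2) / l_1 = (0.97 − 0.89) / 0.97
     = 0.08 / 0.97 = 0.082474… → 0.082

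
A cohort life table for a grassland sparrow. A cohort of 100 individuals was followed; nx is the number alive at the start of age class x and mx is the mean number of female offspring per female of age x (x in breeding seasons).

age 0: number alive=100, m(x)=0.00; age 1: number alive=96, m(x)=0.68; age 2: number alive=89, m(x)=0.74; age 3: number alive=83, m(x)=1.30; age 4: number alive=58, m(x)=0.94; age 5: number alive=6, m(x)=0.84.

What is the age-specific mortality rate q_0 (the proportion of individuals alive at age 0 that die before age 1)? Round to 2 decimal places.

0.04

lx = nx/n0 = nx/100: 1, 0.96, 0.89, 0.83, 0.58, 0.06
q_0 = (l_0 − l_1) / l_0 = (1 − 0.96) / 1
     = 0.04 / 1 = 0.04 → 0.04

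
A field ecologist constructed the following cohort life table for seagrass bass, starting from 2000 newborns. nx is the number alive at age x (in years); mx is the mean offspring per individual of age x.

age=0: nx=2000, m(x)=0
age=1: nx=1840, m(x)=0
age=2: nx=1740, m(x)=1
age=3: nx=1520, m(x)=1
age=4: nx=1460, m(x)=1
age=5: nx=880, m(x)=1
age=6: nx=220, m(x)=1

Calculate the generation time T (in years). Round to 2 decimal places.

3.37

lx = nx/n0 = nx/2000: 1, 0.92, 0.87, 0.76, 0.73, 0.44, 0.11
lx·mx: 0, 0, 0.87, 0.76, 0.73, 0.44, 0.11 → R0 = 2.91
x·lx·mx: 0, 0, 1.74, 2.28, 2.92, 2.2, 0.66 → Σ = 9.8
T = 9.8 / 2.91 = 3.367698… → 3.37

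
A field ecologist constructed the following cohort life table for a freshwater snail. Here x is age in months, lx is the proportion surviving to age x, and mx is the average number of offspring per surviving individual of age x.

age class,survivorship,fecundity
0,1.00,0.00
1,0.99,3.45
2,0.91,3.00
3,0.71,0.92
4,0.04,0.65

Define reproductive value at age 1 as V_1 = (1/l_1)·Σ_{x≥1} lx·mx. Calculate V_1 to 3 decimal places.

lx·mx for x ≥ 1: 3.4155, 2.73, 0.6532, 0.026 → sum = 6.8247
V_1 = 6.8247 / l_1 = 6.8247 / 0.99 = 6.893636… → 6.894

6.894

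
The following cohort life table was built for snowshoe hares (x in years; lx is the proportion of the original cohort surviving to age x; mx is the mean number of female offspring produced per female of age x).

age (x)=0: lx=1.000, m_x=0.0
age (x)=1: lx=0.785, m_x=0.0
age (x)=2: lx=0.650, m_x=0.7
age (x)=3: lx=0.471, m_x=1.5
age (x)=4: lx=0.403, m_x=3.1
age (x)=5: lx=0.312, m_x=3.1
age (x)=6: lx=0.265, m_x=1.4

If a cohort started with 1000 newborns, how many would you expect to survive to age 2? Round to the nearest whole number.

Expected survivors = N0 · l_2 = 1000 × 0.650 = 650 → 650

650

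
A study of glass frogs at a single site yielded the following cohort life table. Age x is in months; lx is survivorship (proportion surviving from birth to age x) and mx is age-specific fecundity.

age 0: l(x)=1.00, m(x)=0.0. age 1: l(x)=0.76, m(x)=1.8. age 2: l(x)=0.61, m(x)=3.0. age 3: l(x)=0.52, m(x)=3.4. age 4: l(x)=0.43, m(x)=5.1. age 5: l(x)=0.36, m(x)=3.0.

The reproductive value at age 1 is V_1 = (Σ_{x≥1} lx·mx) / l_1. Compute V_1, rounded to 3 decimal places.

10.841

lx·mx for x ≥ 1: 1.368, 1.83, 1.768, 2.193, 1.08 → sum = 8.239
V_1 = 8.239 / l_1 = 8.239 / 0.76 = 10.840789… → 10.841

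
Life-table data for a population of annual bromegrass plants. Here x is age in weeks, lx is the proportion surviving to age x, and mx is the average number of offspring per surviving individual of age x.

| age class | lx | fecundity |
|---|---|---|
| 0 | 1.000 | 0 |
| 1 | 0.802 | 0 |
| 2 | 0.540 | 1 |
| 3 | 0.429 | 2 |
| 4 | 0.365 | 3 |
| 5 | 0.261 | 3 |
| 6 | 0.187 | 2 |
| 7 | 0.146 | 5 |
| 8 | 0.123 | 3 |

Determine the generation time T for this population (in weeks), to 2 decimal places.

lx·mx: 0, 0, 0.54, 0.858, 1.095, 0.783, 0.374, 0.73, 0.369 → R0 = 4.749
x·lx·mx: 0, 0, 1.08, 2.574, 4.38, 3.915, 2.244, 5.11, 2.952 → Σ = 22.255
T = 22.255 / 4.749 = 4.68625… → 4.69

4.69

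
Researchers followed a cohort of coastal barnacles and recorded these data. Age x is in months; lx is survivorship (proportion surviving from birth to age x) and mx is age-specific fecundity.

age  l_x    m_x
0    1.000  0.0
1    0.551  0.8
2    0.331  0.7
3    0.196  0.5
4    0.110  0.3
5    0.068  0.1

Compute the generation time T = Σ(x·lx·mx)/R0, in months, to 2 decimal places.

1.68

lx·mx: 0, 0.4408, 0.2317, 0.098, 0.033, 0.0068 → R0 = 0.8103
x·lx·mx: 0, 0.4408, 0.4634, 0.294, 0.132, 0.034 → Σ = 1.3642
T = 1.3642 / 0.8103 = 1.683574… → 1.68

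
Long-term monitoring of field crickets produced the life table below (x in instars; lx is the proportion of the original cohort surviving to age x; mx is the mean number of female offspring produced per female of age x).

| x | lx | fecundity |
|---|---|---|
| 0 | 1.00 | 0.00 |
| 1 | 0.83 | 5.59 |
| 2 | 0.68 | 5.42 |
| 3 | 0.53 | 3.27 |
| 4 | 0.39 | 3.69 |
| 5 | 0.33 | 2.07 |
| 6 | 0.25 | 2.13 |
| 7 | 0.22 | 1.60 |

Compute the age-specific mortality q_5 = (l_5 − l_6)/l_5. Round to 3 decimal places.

q_5 = (l_5 − l_6) / l_5 = (0.33 − 0.25) / 0.33
     = 0.08 / 0.33 = 0.242424… → 0.242

0.242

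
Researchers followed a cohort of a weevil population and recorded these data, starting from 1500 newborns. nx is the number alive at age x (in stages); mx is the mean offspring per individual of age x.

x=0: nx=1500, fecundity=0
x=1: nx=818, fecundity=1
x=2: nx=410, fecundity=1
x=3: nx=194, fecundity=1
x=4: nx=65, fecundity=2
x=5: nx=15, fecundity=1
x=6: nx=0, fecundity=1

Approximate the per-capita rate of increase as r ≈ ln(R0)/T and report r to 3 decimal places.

lx = nx/n0 = nx/1500: 1, 0.54533…, 0.27333…, 0.12933…, 0.04333…, 0.01, 0
R0 = Σ lx·mx = 0 + 0.54533… + 0.27333… + 0.12933… + 0.08667… + 0.01 + 0 = 1.044667…
Σ x·lx·mx = 1.876667…; T = 1.876667…/1.044667… = 1.79643…
r ≈ ln(R0)/T = ln(1.044667…)/1.79643… = 0.02432… → 0.024

0.024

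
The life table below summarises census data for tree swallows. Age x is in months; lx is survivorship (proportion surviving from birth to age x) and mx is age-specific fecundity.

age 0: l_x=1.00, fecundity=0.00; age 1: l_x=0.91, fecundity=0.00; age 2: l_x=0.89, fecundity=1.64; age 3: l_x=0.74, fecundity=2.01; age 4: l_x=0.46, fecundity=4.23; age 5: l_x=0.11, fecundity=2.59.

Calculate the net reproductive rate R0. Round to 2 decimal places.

5.18

lx·mx by age: 0, 0, 1.4596, 1.4874, 1.9458, 0.2849
R0 = Σ lx·mx = 5.1777 → 5.18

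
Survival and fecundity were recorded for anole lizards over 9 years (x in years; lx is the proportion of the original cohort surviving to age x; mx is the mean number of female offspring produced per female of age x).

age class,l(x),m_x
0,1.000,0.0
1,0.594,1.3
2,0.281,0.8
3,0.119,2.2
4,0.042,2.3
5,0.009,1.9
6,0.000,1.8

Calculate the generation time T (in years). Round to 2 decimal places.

1.81

lx·mx: 0, 0.7722, 0.2248, 0.2618, 0.0966, 0.0171, 0 → R0 = 1.3725
x·lx·mx: 0, 0.7722, 0.4496, 0.7854, 0.3864, 0.0855, 0 → Σ = 2.4791
T = 2.4791 / 1.3725 = 1.806266… → 1.81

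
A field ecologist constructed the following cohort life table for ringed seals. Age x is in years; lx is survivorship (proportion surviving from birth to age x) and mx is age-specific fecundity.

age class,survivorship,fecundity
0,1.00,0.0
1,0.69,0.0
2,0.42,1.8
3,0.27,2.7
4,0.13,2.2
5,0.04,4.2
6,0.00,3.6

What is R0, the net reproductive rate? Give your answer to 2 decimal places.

lx·mx by age: 0, 0, 0.756, 0.729, 0.286, 0.168, 0
R0 = Σ lx·mx = 1.939 → 1.94

1.94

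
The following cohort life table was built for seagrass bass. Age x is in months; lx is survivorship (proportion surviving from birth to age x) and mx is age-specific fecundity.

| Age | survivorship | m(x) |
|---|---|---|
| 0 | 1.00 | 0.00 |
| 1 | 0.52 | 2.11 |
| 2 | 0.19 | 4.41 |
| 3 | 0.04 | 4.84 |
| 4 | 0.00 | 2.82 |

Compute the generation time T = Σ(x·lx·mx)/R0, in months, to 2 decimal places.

lx·mx: 0, 1.0972, 0.8379, 0.1936, 0 → R0 = 2.1287
x·lx·mx: 0, 1.0972, 1.6758, 0.5808, 0 → Σ = 3.3538
T = 3.3538 / 2.1287 = 1.575516… → 1.58

1.58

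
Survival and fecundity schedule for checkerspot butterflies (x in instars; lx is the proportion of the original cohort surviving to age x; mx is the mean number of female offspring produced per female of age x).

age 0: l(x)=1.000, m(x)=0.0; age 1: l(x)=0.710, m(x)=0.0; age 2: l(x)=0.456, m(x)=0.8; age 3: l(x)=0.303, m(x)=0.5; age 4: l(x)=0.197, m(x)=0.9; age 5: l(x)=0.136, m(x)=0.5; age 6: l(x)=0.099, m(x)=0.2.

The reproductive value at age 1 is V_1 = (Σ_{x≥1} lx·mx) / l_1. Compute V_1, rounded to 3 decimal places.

1.101

lx·mx for x ≥ 1: 0, 0.3648, 0.1515, 0.1773, 0.068, 0.0198 → sum = 0.7814
V_1 = 0.7814 / l_1 = 0.7814 / 0.71 = 1.100563… → 1.101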